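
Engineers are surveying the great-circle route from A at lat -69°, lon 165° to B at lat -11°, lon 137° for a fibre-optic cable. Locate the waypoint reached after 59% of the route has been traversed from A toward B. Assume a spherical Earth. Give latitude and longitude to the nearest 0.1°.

≈ lat -35.4°, lon 142.7°

Convert each endpoint to a unit vector on the sphere (x = cos φ cos λ, y = cos φ sin λ, z = sin φ).
The central angle between the endpoints is δ = arccos(p₁·p₂) ≈ 1.060 rad (60.7°).
Interpolate at f = 0.59 with slerp weights a = sin((1−f)δ)/sin δ ≈ 0.483, b = sin(fδ)/sin δ ≈ 0.671.
p = a·p₁ + b·p₂ ≈ (-0.649, 0.494, -0.579); φ = arcsin(p_z) ≈ -35.36°, λ = atan2(p_y, p_x) ≈ 142.71°.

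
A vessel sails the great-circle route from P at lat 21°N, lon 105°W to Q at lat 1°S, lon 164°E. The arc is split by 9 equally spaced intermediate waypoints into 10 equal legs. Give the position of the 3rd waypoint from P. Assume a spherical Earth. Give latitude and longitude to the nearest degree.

From cos δ = sin φ₁ sin φ₂ + cos φ₁ cos φ₂ cos Δλ, the central angle is δ ≈ 1.593 rad (91.3°).
Interpolate at f = 3/10 with slerp weights a = sin((1−f)δ)/sin δ ≈ 0.898, b = sin(fδ)/sin δ ≈ 0.460.
p = a·p₁ + b·p₂ ≈ (-0.659, -0.683, 0.314); φ = arcsin(p_z) ≈ 18.29°, λ = atan2(p_y, p_x) ≈ -133.98°.

≈ lat 18°N, lon 134°W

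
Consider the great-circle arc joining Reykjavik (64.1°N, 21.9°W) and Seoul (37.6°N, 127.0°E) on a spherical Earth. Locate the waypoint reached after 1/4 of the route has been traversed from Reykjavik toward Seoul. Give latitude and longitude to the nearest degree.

The haversine formula gives a central angle δ ≈ 1.316 rad (75.4°) between the endpoints.
Interpolate at f = 1/4 with slerp weights a = sin((1−f)δ)/sin δ ≈ 0.862, b = sin(fδ)/sin δ ≈ 0.334.
p = a·p₁ + b·p₂ ≈ (0.190, 0.071, 0.979); φ = arcsin(p_z) ≈ 78.29°, λ = atan2(p_y, p_x) ≈ 20.40°.

≈ (78°N, 20°E)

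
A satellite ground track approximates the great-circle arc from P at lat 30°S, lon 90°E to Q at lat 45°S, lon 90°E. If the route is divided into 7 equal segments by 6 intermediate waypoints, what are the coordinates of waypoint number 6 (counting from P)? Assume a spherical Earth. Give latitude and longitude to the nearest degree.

≈ lat 43°S, lon 90°E

The haversine formula gives a central angle δ ≈ 0.262 rad (15.0°) between the endpoints.
Interpolate at f = 6/7 with slerp weights a = sin((1−f)δ)/sin δ ≈ 0.144, b = sin(fδ)/sin δ ≈ 0.860.
p = a·p₁ + b·p₂ ≈ (0.000, 0.733, -0.680); φ = arcsin(p_z) ≈ -42.86°, λ = atan2(p_y, p_x) ≈ 90.00°.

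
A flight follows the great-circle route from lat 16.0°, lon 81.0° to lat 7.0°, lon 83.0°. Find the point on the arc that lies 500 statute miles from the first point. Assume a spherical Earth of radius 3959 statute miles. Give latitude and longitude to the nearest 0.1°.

The haversine formula gives a central angle δ ≈ 0.161 rad (9.2°) between the endpoints. The total great-circle distance is δ·R ≈ 0.161 × 3959 ≈ 636 mi, so the target fraction is f = 500/636 ≈ 0.786.
Interpolate at f ≈ 0.786 with slerp weights a = sin((1−f)δ)/sin δ ≈ 0.215, b = sin(fδ)/sin δ ≈ 0.787.
p = a·p₁ + b·p₂ ≈ (0.128, 0.980, 0.155); φ = arcsin(p_z) ≈ 8.93°, λ = atan2(p_y, p_x) ≈ 82.58°.

≈ lat 8.9°, lon 82.6°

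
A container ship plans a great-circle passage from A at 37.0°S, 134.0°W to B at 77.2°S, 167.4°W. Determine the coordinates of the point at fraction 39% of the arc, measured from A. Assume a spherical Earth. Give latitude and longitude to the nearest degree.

Convert each endpoint to a unit vector on the sphere (x = cos φ cos λ, y = cos φ sin λ, z = sin φ).
The central angle between the endpoints is δ = arccos(p₁·p₂) ≈ 0.746 rad (42.7°).
Interpolate at f = 0.39 with slerp weights a = sin((1−f)δ)/sin δ ≈ 0.648, b = sin(fδ)/sin δ ≈ 0.423.
p = a·p₁ + b·p₂ ≈ (-0.451, -0.392, -0.802); φ = arcsin(p_z) ≈ -53.31°, λ = atan2(p_y, p_x) ≈ -138.95°.

≈ 53°S, 139°W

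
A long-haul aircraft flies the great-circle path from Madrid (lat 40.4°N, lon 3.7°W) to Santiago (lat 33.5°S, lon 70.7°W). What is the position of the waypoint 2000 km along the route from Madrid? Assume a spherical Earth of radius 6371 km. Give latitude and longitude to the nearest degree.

≈ lat 28°N, lon 19°W

Write both endpoints as unit vectors p₁, p₂ with components (cos φ cos λ, cos φ sin λ, sin φ).
The central angle between the endpoints is δ = arccos(p₁·p₂) ≈ 1.681 rad (96.3°). The total great-circle distance is δ·R ≈ 1.681 × 6371 ≈ 10707 km, so the target fraction is f = 2000/10707 ≈ 0.187.
Interpolate at f ≈ 0.187 with slerp weights a = sin((1−f)δ)/sin δ ≈ 0.985, b = sin(fδ)/sin δ ≈ 0.311.
p = a·p₁ + b·p₂ ≈ (0.834, -0.293, 0.467); φ = arcsin(p_z) ≈ 27.84°, λ = atan2(p_y, p_x) ≈ -19.35°.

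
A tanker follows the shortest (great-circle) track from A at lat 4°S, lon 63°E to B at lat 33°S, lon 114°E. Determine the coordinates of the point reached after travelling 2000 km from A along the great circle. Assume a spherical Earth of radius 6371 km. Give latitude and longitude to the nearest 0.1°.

≈ lat 14.8°S, lon 77.6°E

The haversine formula gives a central angle δ ≈ 0.971 rad (55.6°) between the endpoints. The total great-circle distance is δ·R ≈ 0.971 × 6371 ≈ 6186 km, so the target fraction is f = 2000/6186 ≈ 0.323.
Interpolate at f ≈ 0.323 with slerp weights a = sin((1−f)δ)/sin δ ≈ 0.740, b = sin(fδ)/sin δ ≈ 0.374.
p = a·p₁ + b·p₂ ≈ (0.208, 0.944, -0.255); φ = arcsin(p_z) ≈ -14.80°, λ = atan2(p_y, p_x) ≈ 77.61°.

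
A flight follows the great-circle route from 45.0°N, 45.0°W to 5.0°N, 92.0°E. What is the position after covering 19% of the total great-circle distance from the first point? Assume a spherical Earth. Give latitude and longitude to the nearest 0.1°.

Convert each endpoint to a unit vector on the sphere (x = cos φ cos λ, y = cos φ sin λ, z = sin φ).
The central angle between the endpoints is δ = arccos(p₁·p₂) ≈ 2.042 rad (117.0°).
Interpolate at f = 0.19 with slerp weights a = sin((1−f)δ)/sin δ ≈ 1.118, b = sin(fδ)/sin δ ≈ 0.424.
p = a·p₁ + b·p₂ ≈ (0.544, -0.137, 0.828); φ = arcsin(p_z) ≈ 55.86°, λ = atan2(p_y, p_x) ≈ -14.08°.

≈ 55.9°N, 14.1°W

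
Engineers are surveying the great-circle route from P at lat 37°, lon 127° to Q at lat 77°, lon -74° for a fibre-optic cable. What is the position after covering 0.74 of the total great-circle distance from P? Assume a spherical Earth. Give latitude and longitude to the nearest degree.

≈ lat 84°, lon 165°

Write both endpoints as unit vectors p₁, p₂ with components (cos φ cos λ, cos φ sin λ, sin φ).
The central angle between the endpoints is δ = arccos(p₁·p₂) ≈ 1.139 rad (65.2°).
Interpolate at f = 0.74 with slerp weights a = sin((1−f)δ)/sin δ ≈ 0.321, b = sin(fδ)/sin δ ≈ 0.822.
p = a·p₁ + b·p₂ ≈ (-0.103, 0.027, 0.994); φ = arcsin(p_z) ≈ 83.86°, λ = atan2(p_y, p_x) ≈ 165.27°.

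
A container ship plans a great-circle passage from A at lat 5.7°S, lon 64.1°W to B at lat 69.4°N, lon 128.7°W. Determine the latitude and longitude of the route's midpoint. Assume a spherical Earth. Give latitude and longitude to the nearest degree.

≈ lat 35°N, lon 80°W

From cos δ = sin φ₁ sin φ₂ + cos φ₁ cos φ₂ cos Δλ, the central angle is δ ≈ 1.514 rad (86.7°).
Interpolate at f = 1/2 with slerp weights a = sin((1−f)δ)/sin δ ≈ 0.688, b = sin(fδ)/sin δ ≈ 0.688.
p = a·p₁ + b·p₂ ≈ (0.148, -0.804, 0.575); φ = arcsin(p_z) ≈ 35.13°, λ = atan2(p_y, p_x) ≈ -79.60°.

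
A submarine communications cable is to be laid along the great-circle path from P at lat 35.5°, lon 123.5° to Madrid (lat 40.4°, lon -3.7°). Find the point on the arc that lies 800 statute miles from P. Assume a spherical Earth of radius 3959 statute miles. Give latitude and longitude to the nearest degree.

Convert each endpoint to a unit vector on the sphere (x = cos φ cos λ, y = cos φ sin λ, z = sin φ).
The central angle between the endpoints is δ = arccos(p₁·p₂) ≈ 1.569 rad (89.9°). The total great-circle distance is δ·R ≈ 1.569 × 3959 ≈ 6213 mi, so the target fraction is f = 800/6213 ≈ 0.129.
Interpolate at f ≈ 0.129 with slerp weights a = sin((1−f)δ)/sin δ ≈ 0.979, b = sin(fδ)/sin δ ≈ 0.201.
p = a·p₁ + b·p₂ ≈ (-0.288, 0.655, 0.699); φ = arcsin(p_z) ≈ 44.33°, λ = atan2(p_y, p_x) ≈ 113.70°.

≈ lat 44°, lon 114°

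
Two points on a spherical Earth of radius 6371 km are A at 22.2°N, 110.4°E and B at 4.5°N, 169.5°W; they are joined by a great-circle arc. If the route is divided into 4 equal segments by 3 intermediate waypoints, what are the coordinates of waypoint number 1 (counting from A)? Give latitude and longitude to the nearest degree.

≈ 21°N, 132°E

Write both endpoints as unit vectors p₁, p₂ with components (cos φ cos λ, cos φ sin λ, sin φ).
The central angle between the endpoints is δ = arccos(p₁·p₂) ≈ 1.381 rad (79.1°).
Interpolate at f = 1/4 with slerp weights a = sin((1−f)δ)/sin δ ≈ 0.876, b = sin(fδ)/sin δ ≈ 0.345.
p = a·p₁ + b·p₂ ≈ (-0.621, 0.698, 0.358); φ = arcsin(p_z) ≈ 20.98°, λ = atan2(p_y, p_x) ≈ 131.66°.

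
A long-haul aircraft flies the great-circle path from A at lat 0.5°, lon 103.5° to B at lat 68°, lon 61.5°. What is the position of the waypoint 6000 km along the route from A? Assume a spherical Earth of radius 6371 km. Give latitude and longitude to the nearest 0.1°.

Write both endpoints as unit vectors p₁, p₂ with components (cos φ cos λ, cos φ sin λ, sin φ).
The central angle between the endpoints is δ = arccos(p₁·p₂) ≈ 1.280 rad (73.4°). The total great-circle distance is δ·R ≈ 1.280 × 6371 ≈ 8157 km, so the target fraction is f = 6000/8157 ≈ 0.736.
Interpolate at f ≈ 0.736 with slerp weights a = sin((1−f)δ)/sin δ ≈ 0.347, b = sin(fδ)/sin δ ≈ 0.844.
p = a·p₁ + b·p₂ ≈ (0.070, 0.615, 0.786); φ = arcsin(p_z) ≈ 51.77°, λ = atan2(p_y, p_x) ≈ 83.51°.

≈ lat 51.8°, lon 83.5°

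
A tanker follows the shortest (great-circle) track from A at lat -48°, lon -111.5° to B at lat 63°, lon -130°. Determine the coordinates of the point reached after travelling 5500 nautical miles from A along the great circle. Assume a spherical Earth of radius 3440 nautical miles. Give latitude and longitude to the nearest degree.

≈ lat 43°, lon -124°

Convert each endpoint to a unit vector on the sphere (x = cos φ cos λ, y = cos φ sin λ, z = sin φ).
The central angle between the endpoints is δ = arccos(p₁·p₂) ≈ 1.954 rad (112.0°). The total great-circle distance is δ·R ≈ 1.954 × 3440 ≈ 6722 nmi, so the target fraction is f = 5500/6722 ≈ 0.818.
Interpolate at f ≈ 0.818 with slerp weights a = sin((1−f)δ)/sin δ ≈ 0.375, b = sin(fδ)/sin δ ≈ 1.078.
p = a·p₁ + b·p₂ ≈ (-0.407, -0.608, 0.682); φ = arcsin(p_z) ≈ 42.97°, λ = atan2(p_y, p_x) ≈ -123.75°.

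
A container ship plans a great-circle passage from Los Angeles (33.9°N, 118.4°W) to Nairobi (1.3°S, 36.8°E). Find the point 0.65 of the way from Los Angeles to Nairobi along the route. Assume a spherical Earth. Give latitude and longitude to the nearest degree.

From cos δ = sin φ₁ sin φ₂ + cos φ₁ cos φ₂ cos Δλ, the central angle is δ ≈ 2.443 rad (140.0°).
Interpolate at f = 0.65 with slerp weights a = sin((1−f)δ)/sin δ ≈ 1.174, b = sin(fδ)/sin δ ≈ 1.555.
p = a·p₁ + b·p₂ ≈ (0.782, 0.074, 0.619); φ = arcsin(p_z) ≈ 38.27°, λ = atan2(p_y, p_x) ≈ 5.43°.

≈ (38°N, 5°E)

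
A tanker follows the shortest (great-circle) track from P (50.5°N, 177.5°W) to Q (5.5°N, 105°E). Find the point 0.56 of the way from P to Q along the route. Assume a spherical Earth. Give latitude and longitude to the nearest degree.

≈ (31°N, 130°E)

Write both endpoints as unit vectors p₁, p₂ with components (cos φ cos λ, cos φ sin λ, sin φ).
The central angle between the endpoints is δ = arccos(p₁·p₂) ≈ 1.358 rad (77.8°).
Interpolate at f = 0.56 with slerp weights a = sin((1−f)δ)/sin δ ≈ 0.576, b = sin(fδ)/sin δ ≈ 0.705.
p = a·p₁ + b·p₂ ≈ (-0.547, 0.662, 0.512); φ = arcsin(p_z) ≈ 30.78°, λ = atan2(p_y, p_x) ≈ 129.59°.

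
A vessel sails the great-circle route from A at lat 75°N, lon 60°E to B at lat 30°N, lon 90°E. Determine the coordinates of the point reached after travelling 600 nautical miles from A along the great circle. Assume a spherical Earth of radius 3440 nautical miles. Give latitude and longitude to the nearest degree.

Convert each endpoint to a unit vector on the sphere (x = cos φ cos λ, y = cos φ sin λ, z = sin φ).
The central angle between the endpoints is δ = arccos(p₁·p₂) ≈ 0.827 rad (47.4°). The total great-circle distance is δ·R ≈ 0.827 × 3440 ≈ 2845 nmi, so the target fraction is f = 600/2845 ≈ 0.211.
Interpolate at f ≈ 0.211 with slerp weights a = sin((1−f)δ)/sin δ ≈ 0.825, b = sin(fδ)/sin δ ≈ 0.236.
p = a·p₁ + b·p₂ ≈ (0.107, 0.389, 0.915); φ = arcsin(p_z) ≈ 66.20°, λ = atan2(p_y, p_x) ≈ 74.66°.

≈ lat 66°N, lon 75°E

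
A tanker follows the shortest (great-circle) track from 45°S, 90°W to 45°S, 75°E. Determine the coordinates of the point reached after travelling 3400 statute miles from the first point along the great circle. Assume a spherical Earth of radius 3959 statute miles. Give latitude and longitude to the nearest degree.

Write both endpoints as unit vectors p₁, p₂ with components (cos φ cos λ, cos φ sin λ, sin φ).
The central angle between the endpoints is δ = arccos(p₁·p₂) ≈ 1.554 rad (89.0°). The total great-circle distance is δ·R ≈ 1.554 × 3959 ≈ 6151 mi, so the target fraction is f = 3400/6151 ≈ 0.553.
Interpolate at f ≈ 0.553 with slerp weights a = sin((1−f)δ)/sin δ ≈ 0.640, b = sin(fδ)/sin δ ≈ 0.757.
p = a·p₁ + b·p₂ ≈ (0.139, 0.064, -0.988); φ = arcsin(p_z) ≈ -81.21°, λ = atan2(p_y, p_x) ≈ 24.89°.

≈ 81°S, 25°E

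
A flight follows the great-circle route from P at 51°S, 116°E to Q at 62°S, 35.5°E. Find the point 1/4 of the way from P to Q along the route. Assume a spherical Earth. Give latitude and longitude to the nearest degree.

≈ 58°S, 102°E

Convert each endpoint to a unit vector on the sphere (x = cos φ cos λ, y = cos φ sin λ, z = sin φ).
The central angle between the endpoints is δ = arccos(p₁·p₂) ≈ 0.745 rad (42.7°).
Interpolate at f = 1/4 with slerp weights a = sin((1−f)δ)/sin δ ≈ 0.782, b = sin(fδ)/sin δ ≈ 0.273.
p = a·p₁ + b·p₂ ≈ (-0.111, 0.517, -0.849); φ = arcsin(p_z) ≈ -58.09°, λ = atan2(p_y, p_x) ≈ 102.16°.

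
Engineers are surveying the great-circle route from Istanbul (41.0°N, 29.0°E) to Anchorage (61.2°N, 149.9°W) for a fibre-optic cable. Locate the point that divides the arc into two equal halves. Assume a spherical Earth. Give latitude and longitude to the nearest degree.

≈ (80°N, 27°E)

From cos δ = sin φ₁ sin φ₂ + cos φ₁ cos φ₂ cos Δλ, the central angle is δ ≈ 1.358 rad (77.8°).
Interpolate at f = 1/2 with slerp weights a = sin((1−f)δ)/sin δ ≈ 0.642, b = sin(fδ)/sin δ ≈ 0.642.
p = a·p₁ + b·p₂ ≈ (0.156, 0.080, 0.984); φ = arcsin(p_z) ≈ 79.89°, λ = atan2(p_y, p_x) ≈ 27.06°.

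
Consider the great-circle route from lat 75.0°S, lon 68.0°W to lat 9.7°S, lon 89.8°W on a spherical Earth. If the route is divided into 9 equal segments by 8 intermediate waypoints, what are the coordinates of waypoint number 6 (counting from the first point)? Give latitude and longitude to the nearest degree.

Write both endpoints as unit vectors p₁, p₂ with components (cos φ cos λ, cos φ sin λ, sin φ).
The central angle between the endpoints is δ = arccos(p₁·p₂) ≈ 1.160 rad (66.4°).
Interpolate at f = 6/9 with slerp weights a = sin((1−f)δ)/sin δ ≈ 0.411, b = sin(fδ)/sin δ ≈ 0.762.
p = a·p₁ + b·p₂ ≈ (0.042, -0.850, -0.526); φ = arcsin(p_z) ≈ -31.71°, λ = atan2(p_y, p_x) ≈ -87.14°.

≈ lat 32°S, lon 87°W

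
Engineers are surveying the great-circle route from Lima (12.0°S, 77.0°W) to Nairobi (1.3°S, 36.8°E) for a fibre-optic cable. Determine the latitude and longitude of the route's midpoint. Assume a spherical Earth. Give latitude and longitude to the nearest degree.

Convert each endpoint to a unit vector on the sphere (x = cos φ cos λ, y = cos φ sin λ, z = sin φ).
The central angle between the endpoints is δ = arccos(p₁·p₂) ≈ 1.971 rad (112.9°).
Interpolate at f = 1/2 with slerp weights a = sin((1−f)δ)/sin δ ≈ 0.905, b = sin(fδ)/sin δ ≈ 0.905.
p = a·p₁ + b·p₂ ≈ (0.924, -0.321, -0.209); φ = arcsin(p_z) ≈ -12.05°, λ = atan2(p_y, p_x) ≈ -19.14°.

≈ 12°S, 19°W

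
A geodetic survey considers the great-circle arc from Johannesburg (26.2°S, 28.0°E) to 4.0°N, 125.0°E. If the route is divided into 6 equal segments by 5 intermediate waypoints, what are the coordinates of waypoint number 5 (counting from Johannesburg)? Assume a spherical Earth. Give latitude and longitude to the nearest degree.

Write both endpoints as unit vectors p₁, p₂ with components (cos φ cos λ, cos φ sin λ, sin φ).
The central angle between the endpoints is δ = arccos(p₁·p₂) ≈ 1.711 rad (98.0°).
Interpolate at f = 5/6 with slerp weights a = sin((1−f)δ)/sin δ ≈ 0.284, b = sin(fδ)/sin δ ≈ 0.999.
p = a·p₁ + b·p₂ ≈ (-0.347, 0.936, -0.056); φ = arcsin(p_z) ≈ -3.20°, λ = atan2(p_y, p_x) ≈ 110.32°.

≈ 3°S, 110°E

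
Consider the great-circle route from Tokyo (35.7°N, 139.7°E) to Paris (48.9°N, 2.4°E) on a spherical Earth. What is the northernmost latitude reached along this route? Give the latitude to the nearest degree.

≈ 69°N

The great circle lies in the plane with unit normal n̂ = (p₁ × p₂)/|p₁ × p₂|.
Here n̂_z ≈ -0.362; the vertex latitude is φ_max = arccos|n̂_z| ≈ 68.7°.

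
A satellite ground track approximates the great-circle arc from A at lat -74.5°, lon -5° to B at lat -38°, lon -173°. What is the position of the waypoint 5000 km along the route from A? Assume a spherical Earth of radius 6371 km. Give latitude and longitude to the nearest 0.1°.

The haversine formula gives a central angle δ ≈ 1.173 rad (67.2°) between the endpoints. The total great-circle distance is δ·R ≈ 1.173 × 6371 ≈ 7474 km, so the target fraction is f = 5000/7474 ≈ 0.669.
Interpolate at f ≈ 0.669 with slerp weights a = sin((1−f)δ)/sin δ ≈ 0.411, b = sin(fδ)/sin δ ≈ 0.767.
p = a·p₁ + b·p₂ ≈ (-0.490, -0.083, -0.868); φ = arcsin(p_z) ≈ -60.19°, λ = atan2(p_y, p_x) ≈ -170.37°.

≈ lat -60.2°, lon -170.4°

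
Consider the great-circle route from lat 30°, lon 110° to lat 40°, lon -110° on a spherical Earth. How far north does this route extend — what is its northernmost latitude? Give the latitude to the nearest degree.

≈ 64°

The great circle lies in the plane with unit normal n̂ = (p₁ × p₂)/|p₁ × p₂|.
Here n̂_z ≈ +0.434; the vertex latitude is φ_max = arccos|n̂_z| ≈ 64.3°.
Check via Clairaut: cos φ_max = |cos φ₁| · sin C = cos(30.0°)·sin(30.1°) ≈ 0.434, again giving ≈ 64.3°.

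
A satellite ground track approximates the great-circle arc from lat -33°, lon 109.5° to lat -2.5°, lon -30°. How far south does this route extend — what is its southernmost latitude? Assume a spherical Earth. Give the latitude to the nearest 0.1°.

The great circle lies in the plane with unit normal n̂ = (p₁ × p₂)/|p₁ × p₂|.
Here n̂_z ≈ -0.689; the vertex latitude is φ_max = arccos|n̂_z| ≈ 46.5°.
Check via Clairaut: cos φ_max = |cos φ₁| · sin C = cos(33.0°)·sin(124.8°) ≈ 0.689, again giving ≈ 46.5°.

≈ -46.5°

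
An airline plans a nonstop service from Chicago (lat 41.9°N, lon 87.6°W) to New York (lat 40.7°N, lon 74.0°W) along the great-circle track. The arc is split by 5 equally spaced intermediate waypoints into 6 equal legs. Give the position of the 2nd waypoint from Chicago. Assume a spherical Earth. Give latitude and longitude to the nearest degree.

Convert each endpoint to a unit vector on the sphere (x = cos φ cos λ, y = cos φ sin λ, z = sin φ).
The central angle between the endpoints is δ = arccos(p₁·p₂) ≈ 0.179 rad (10.3°).
Interpolate at f = 2/6 with slerp weights a = sin((1−f)δ)/sin δ ≈ 0.669, b = sin(fδ)/sin δ ≈ 0.335.
p = a·p₁ + b·p₂ ≈ (0.091, -0.741, 0.665); φ = arcsin(p_z) ≈ 41.68°, λ = atan2(p_y, p_x) ≈ -83.01°.

≈ lat 42°N, lon 83°W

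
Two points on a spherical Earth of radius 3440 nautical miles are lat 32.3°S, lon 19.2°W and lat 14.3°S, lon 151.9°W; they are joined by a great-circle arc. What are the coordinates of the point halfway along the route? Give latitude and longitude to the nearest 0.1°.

≈ lat 46.7°S, lon 94.4°W

From cos δ = sin φ₁ sin φ₂ + cos φ₁ cos φ₂ cos Δλ, the central angle is δ ≈ 2.008 rad (115.1°).
Interpolate at f = 1/2 with slerp weights a = sin((1−f)δ)/sin δ ≈ 0.931, b = sin(fδ)/sin δ ≈ 0.931.
p = a·p₁ + b·p₂ ≈ (-0.053, -0.684, -0.728); φ = arcsin(p_z) ≈ -46.69°, λ = atan2(p_y, p_x) ≈ -94.40°.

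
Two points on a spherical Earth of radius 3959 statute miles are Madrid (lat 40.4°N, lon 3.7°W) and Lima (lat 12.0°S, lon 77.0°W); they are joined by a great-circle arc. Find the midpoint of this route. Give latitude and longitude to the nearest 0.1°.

≈ lat 17.4°N, lon 45.6°W

From cos δ = sin φ₁ sin φ₂ + cos φ₁ cos φ₂ cos Δλ, the central angle is δ ≈ 1.491 rad (85.5°).
Interpolate at f = 1/2 with slerp weights a = sin((1−f)δ)/sin δ ≈ 0.681, b = sin(fδ)/sin δ ≈ 0.681.
p = a·p₁ + b·p₂ ≈ (0.667, -0.682, 0.300); φ = arcsin(p_z) ≈ 17.43°, λ = atan2(p_y, p_x) ≈ -45.64°.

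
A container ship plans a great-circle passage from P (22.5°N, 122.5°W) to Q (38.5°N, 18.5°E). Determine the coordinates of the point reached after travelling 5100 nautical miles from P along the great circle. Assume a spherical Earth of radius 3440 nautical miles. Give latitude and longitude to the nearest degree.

Write both endpoints as unit vectors p₁, p₂ with components (cos φ cos λ, cos φ sin λ, sin φ).
The central angle between the endpoints is δ = arccos(p₁·p₂) ≈ 1.900 rad (108.9°). The total great-circle distance is δ·R ≈ 1.900 × 3440 ≈ 6537 nmi, so the target fraction is f = 5100/6537 ≈ 0.780.
Interpolate at f ≈ 0.780 with slerp weights a = sin((1−f)δ)/sin δ ≈ 0.429, b = sin(fδ)/sin δ ≈ 1.053.
p = a·p₁ + b·p₂ ≈ (0.568, -0.073, 0.820); φ = arcsin(p_z) ≈ 55.03°, λ = atan2(p_y, p_x) ≈ -7.29°.

≈ (55°N, 7°W)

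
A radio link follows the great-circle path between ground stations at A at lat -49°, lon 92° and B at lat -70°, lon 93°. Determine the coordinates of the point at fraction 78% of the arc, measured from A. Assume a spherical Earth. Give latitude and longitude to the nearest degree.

From cos δ = sin φ₁ sin φ₂ + cos φ₁ cos φ₂ cos Δλ, the central angle is δ ≈ 0.367 rad (21.0°).
Interpolate at f = 0.78 with slerp weights a = sin((1−f)δ)/sin δ ≈ 0.225, b = sin(fδ)/sin δ ≈ 0.787.
p = a·p₁ + b·p₂ ≈ (-0.019, 0.416, -0.909); φ = arcsin(p_z) ≈ -65.38°, λ = atan2(p_y, p_x) ≈ 92.65°.

≈ lat -65°, lon 93°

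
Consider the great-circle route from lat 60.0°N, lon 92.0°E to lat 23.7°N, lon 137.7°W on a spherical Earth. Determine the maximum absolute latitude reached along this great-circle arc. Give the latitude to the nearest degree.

≈ 70°N

The great circle lies in the plane with unit normal n̂ = (p₁ × p₂)/|p₁ × p₂|.
Here n̂_z ≈ +0.350; the vertex latitude is φ_max = arccos|n̂_z| ≈ 69.5°.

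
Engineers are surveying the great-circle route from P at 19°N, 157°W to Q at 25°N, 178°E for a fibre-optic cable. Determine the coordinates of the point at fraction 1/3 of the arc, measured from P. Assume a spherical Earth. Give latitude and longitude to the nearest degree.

The haversine formula gives a central angle δ ≈ 0.417 rad (23.9°) between the endpoints.
Interpolate at f = 1/3 with slerp weights a = sin((1−f)δ)/sin δ ≈ 0.678, b = sin(fδ)/sin δ ≈ 0.342.
p = a·p₁ + b·p₂ ≈ (-0.900, -0.240, 0.365); φ = arcsin(p_z) ≈ 21.42°, λ = atan2(p_y, p_x) ≈ -165.09°.

≈ 21°N, 165°W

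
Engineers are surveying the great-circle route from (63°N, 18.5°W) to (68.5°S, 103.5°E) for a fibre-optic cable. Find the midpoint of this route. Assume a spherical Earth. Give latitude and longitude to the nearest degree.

Write both endpoints as unit vectors p₁, p₂ with components (cos φ cos λ, cos φ sin λ, sin φ).
The central angle between the endpoints is δ = arccos(p₁·p₂) ≈ 2.732 rad (156.5°).
Interpolate at f = 1/2 with slerp weights a = sin((1−f)δ)/sin δ ≈ 2.457, b = sin(fδ)/sin δ ≈ 2.457.
p = a·p₁ + b·p₂ ≈ (0.848, 0.522, -0.097); φ = arcsin(p_z) ≈ -5.56°, λ = atan2(p_y, p_x) ≈ 31.61°.

≈ (6°S, 32°E)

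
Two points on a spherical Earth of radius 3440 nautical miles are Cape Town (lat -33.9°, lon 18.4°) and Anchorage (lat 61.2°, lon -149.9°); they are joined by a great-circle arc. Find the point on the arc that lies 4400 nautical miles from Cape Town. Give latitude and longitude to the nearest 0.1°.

The haversine formula gives a central angle δ ≈ 2.647 rad (151.7°) between the endpoints. The total great-circle distance is δ·R ≈ 2.647 × 3440 ≈ 9107 nmi, so the target fraction is f = 4400/9107 ≈ 0.483.
Interpolate at f ≈ 0.483 with slerp weights a = sin((1−f)δ)/sin δ ≈ 2.065, b = sin(fδ)/sin δ ≈ 2.019.
p = a·p₁ + b·p₂ ≈ (0.785, 0.053, 0.617); φ = arcsin(p_z) ≈ 38.13°, λ = atan2(p_y, p_x) ≈ 3.88°.

≈ lat 38.1°, lon 3.9°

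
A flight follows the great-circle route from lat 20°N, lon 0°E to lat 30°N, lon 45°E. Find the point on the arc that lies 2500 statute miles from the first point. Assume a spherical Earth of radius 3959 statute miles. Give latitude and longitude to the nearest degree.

Write both endpoints as unit vectors p₁, p₂ with components (cos φ cos λ, cos φ sin λ, sin φ).
The central angle between the endpoints is δ = arccos(p₁·p₂) ≈ 0.728 rad (41.7°). The total great-circle distance is δ·R ≈ 0.728 × 3959 ≈ 2882 mi, so the target fraction is f = 2500/2882 ≈ 0.867.
Interpolate at f ≈ 0.867 with slerp weights a = sin((1−f)δ)/sin δ ≈ 0.145, b = sin(fδ)/sin δ ≈ 0.887.
p = a·p₁ + b·p₂ ≈ (0.679, 0.543, 0.493); φ = arcsin(p_z) ≈ 29.55°, λ = atan2(p_y, p_x) ≈ 38.64°.

≈ lat 30°N, lon 39°E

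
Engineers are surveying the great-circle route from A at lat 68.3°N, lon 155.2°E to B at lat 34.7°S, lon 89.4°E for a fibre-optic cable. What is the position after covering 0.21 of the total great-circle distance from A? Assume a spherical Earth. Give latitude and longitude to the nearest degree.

≈ lat 50°N, lon 124°E

The haversine formula gives a central angle δ ≈ 1.987 rad (113.8°) between the endpoints.
Interpolate at f = 0.21 with slerp weights a = sin((1−f)δ)/sin δ ≈ 1.093, b = sin(fδ)/sin δ ≈ 0.443.
p = a·p₁ + b·p₂ ≈ (-0.363, 0.534, 0.764); φ = arcsin(p_z) ≈ 49.78°, λ = atan2(p_y, p_x) ≈ 124.23°.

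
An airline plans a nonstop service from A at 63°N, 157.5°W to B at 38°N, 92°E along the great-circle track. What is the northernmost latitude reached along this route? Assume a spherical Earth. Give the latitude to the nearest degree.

≈ 68°N

The great circle lies in the plane with unit normal n̂ = (p₁ × p₂)/|p₁ × p₂|.
Here n̂_z ≈ -0.370; the vertex latitude is φ_max = arccos|n̂_z| ≈ 68.3°.
Check via Clairaut: cos φ_max = |cos φ₁| · sin C = cos(63.0°)·sin(54.6°) ≈ 0.370, again giving ≈ 68.3°.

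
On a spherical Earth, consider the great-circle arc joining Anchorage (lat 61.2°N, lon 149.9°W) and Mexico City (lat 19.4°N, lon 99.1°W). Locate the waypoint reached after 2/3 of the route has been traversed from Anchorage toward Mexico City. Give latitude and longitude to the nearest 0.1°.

≈ lat 35.3°N, lon 109.2°W

The haversine formula gives a central angle δ ≈ 0.954 rad (54.7°) between the endpoints.
Interpolate at f = 2/3 with slerp weights a = sin((1−f)δ)/sin δ ≈ 0.383, b = sin(fδ)/sin δ ≈ 0.728.
p = a·p₁ + b·p₂ ≈ (-0.268, -0.771, 0.578); φ = arcsin(p_z) ≈ 35.29°, λ = atan2(p_y, p_x) ≈ -109.20°.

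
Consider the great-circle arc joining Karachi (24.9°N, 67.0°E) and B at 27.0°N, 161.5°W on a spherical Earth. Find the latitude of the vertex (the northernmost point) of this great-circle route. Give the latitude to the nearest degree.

≈ 50°N

The great circle lies in the plane with unit normal n̂ = (p₁ × p₂)/|p₁ × p₂|.
Here n̂_z ≈ +0.645; the vertex latitude is φ_max = arccos|n̂_z| ≈ 49.9°.
Check via Clairaut: cos φ_max = |cos φ₁| · sin C = cos(24.9°)·sin(45.3°) ≈ 0.645, again giving ≈ 49.9°.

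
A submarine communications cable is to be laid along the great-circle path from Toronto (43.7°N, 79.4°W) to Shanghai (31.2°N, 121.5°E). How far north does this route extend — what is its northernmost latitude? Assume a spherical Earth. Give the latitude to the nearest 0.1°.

≈ 76.9°N

The great circle lies in the plane with unit normal n̂ = (p₁ × p₂)/|p₁ × p₂|.
Here n̂_z ≈ -0.226; the vertex latitude is φ_max = arccos|n̂_z| ≈ 76.9°.
Check via Clairaut: cos φ_max = |cos φ₁| · sin C = cos(43.7°)·sin(18.2°) ≈ 0.226, again giving ≈ 76.9°.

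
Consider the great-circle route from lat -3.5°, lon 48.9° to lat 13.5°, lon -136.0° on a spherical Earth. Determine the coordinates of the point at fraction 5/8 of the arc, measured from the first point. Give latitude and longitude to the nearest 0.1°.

≈ lat 62.1°, lon 166.2°

Convert each endpoint to a unit vector on the sphere (x = cos φ cos λ, y = cos φ sin λ, z = sin φ).
The central angle between the endpoints is δ = arccos(p₁·p₂) ≈ 2.948 rad (168.9°).
Interpolate at f = 5/8 with slerp weights a = sin((1−f)δ)/sin δ ≈ 4.638, b = sin(fδ)/sin δ ≈ 5.000.
p = a·p₁ + b·p₂ ≈ (-0.454, 0.111, 0.884); φ = arcsin(p_z) ≈ 62.13°, λ = atan2(p_y, p_x) ≈ 166.23°.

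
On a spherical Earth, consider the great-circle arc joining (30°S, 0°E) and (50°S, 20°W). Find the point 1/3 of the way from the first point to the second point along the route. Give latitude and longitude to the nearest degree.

≈ (37°S, 5°W)

Convert each endpoint to a unit vector on the sphere (x = cos φ cos λ, y = cos φ sin λ, z = sin φ).
The central angle between the endpoints is δ = arccos(p₁·p₂) ≈ 0.437 rad (25.0°).
Interpolate at f = 1/3 with slerp weights a = sin((1−f)δ)/sin δ ≈ 0.679, b = sin(fδ)/sin δ ≈ 0.343.
p = a·p₁ + b·p₂ ≈ (0.795, -0.075, -0.602); φ = arcsin(p_z) ≈ -37.02°, λ = atan2(p_y, p_x) ≈ -5.42°.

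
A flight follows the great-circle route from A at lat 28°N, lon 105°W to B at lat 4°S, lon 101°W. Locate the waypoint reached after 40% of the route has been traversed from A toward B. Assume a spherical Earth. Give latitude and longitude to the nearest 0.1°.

Convert each endpoint to a unit vector on the sphere (x = cos φ cos λ, y = cos φ sin λ, z = sin φ).
The central angle between the endpoints is δ = arccos(p₁·p₂) ≈ 0.563 rad (32.2°).
Interpolate at f = 0.40 with slerp weights a = sin((1−f)δ)/sin δ ≈ 0.621, b = sin(fδ)/sin δ ≈ 0.418.
p = a·p₁ + b·p₂ ≈ (-0.222, -0.939, 0.262); φ = arcsin(p_z) ≈ 15.21°, λ = atan2(p_y, p_x) ≈ -103.27°.

≈ lat 15.2°N, lon 103.3°W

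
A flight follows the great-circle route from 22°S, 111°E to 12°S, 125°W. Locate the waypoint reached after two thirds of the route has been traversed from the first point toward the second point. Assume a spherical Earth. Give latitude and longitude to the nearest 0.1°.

≈ 28.8°S, 162.2°W

Convert each endpoint to a unit vector on the sphere (x = cos φ cos λ, y = cos φ sin λ, z = sin φ).
The central angle between the endpoints is δ = arccos(p₁·p₂) ≈ 2.014 rad (115.4°).
Interpolate at f = 2/3 with slerp weights a = sin((1−f)δ)/sin δ ≈ 0.689, b = sin(fδ)/sin δ ≈ 1.079.
p = a·p₁ + b·p₂ ≈ (-0.834, -0.268, -0.482); φ = arcsin(p_z) ≈ -28.84°, λ = atan2(p_y, p_x) ≈ -162.19°.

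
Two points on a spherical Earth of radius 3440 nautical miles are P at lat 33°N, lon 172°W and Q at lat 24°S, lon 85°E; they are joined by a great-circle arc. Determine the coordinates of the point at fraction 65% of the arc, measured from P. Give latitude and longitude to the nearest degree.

Convert each endpoint to a unit vector on the sphere (x = cos φ cos λ, y = cos φ sin λ, z = sin φ).
The central angle between the endpoints is δ = arccos(p₁·p₂) ≈ 1.976 rad (113.2°).
Interpolate at f = 0.65 with slerp weights a = sin((1−f)δ)/sin δ ≈ 0.694, b = sin(fδ)/sin δ ≈ 1.044.
p = a·p₁ + b·p₂ ≈ (-0.493, 0.869, -0.047); φ = arcsin(p_z) ≈ -2.67°, λ = atan2(p_y, p_x) ≈ 119.58°.

≈ lat 3°S, lon 120°E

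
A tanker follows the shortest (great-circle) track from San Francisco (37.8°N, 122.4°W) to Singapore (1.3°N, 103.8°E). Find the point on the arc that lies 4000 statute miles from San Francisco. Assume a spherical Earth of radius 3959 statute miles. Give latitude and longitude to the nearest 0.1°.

The haversine formula gives a central angle δ ≈ 2.133 rad (122.2°) between the endpoints. The total great-circle distance is δ·R ≈ 2.133 × 3959 ≈ 8444 mi, so the target fraction is f = 4000/8444 ≈ 0.474.
Interpolate at f ≈ 0.474 with slerp weights a = sin((1−f)δ)/sin δ ≈ 1.065, b = sin(fδ)/sin δ ≈ 1.001.
p = a·p₁ + b·p₂ ≈ (-0.690, 0.261, 0.675); φ = arcsin(p_z) ≈ 42.49°, λ = atan2(p_y, p_x) ≈ 159.24°.

≈ 42.5°N, 159.2°E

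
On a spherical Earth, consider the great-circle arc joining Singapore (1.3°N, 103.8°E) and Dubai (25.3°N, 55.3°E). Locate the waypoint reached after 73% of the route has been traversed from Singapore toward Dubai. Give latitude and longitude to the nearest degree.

Convert each endpoint to a unit vector on the sphere (x = cos φ cos λ, y = cos φ sin λ, z = sin φ).
The central angle between the endpoints is δ = arccos(p₁·p₂) ≈ 0.916 rad (52.5°).
Interpolate at f = 0.73 with slerp weights a = sin((1−f)δ)/sin δ ≈ 0.309, b = sin(fδ)/sin δ ≈ 0.782.
p = a·p₁ + b·p₂ ≈ (0.329, 0.881, 0.341); φ = arcsin(p_z) ≈ 19.94°, λ = atan2(p_y, p_x) ≈ 69.53°.

≈ 20°N, 70°E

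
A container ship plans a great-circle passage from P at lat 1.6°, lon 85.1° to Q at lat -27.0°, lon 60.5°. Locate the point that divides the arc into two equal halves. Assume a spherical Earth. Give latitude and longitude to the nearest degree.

≈ lat -13°, lon 74°

Write both endpoints as unit vectors p₁, p₂ with components (cos φ cos λ, cos φ sin λ, sin φ).
The central angle between the endpoints is δ = arccos(p₁·p₂) ≈ 0.648 rad (37.1°).
Interpolate at f = 1/2 with slerp weights a = sin((1−f)δ)/sin δ ≈ 0.527, b = sin(fδ)/sin δ ≈ 0.527.
p = a·p₁ + b·p₂ ≈ (0.276, 0.934, -0.225); φ = arcsin(p_z) ≈ -12.99°, λ = atan2(p_y, p_x) ≈ 73.52°.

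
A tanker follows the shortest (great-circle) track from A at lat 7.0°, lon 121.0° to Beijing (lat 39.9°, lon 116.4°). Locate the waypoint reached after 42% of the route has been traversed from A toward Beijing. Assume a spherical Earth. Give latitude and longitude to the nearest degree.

The haversine formula gives a central angle δ ≈ 0.579 rad (33.2°) between the endpoints.
Interpolate at f = 0.42 with slerp weights a = sin((1−f)δ)/sin δ ≈ 0.602, b = sin(fδ)/sin δ ≈ 0.440.
p = a·p₁ + b·p₂ ≈ (-0.458, 0.815, 0.356); φ = arcsin(p_z) ≈ 20.83°, λ = atan2(p_y, p_x) ≈ 119.34°.

≈ lat 21°, lon 119°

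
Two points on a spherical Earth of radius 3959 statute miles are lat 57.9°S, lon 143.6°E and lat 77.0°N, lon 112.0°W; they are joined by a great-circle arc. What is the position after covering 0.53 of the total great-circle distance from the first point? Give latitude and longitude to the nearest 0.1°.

≈ lat 18.0°N, lon 169.3°E

Convert each endpoint to a unit vector on the sphere (x = cos φ cos λ, y = cos φ sin λ, z = sin φ).
The central angle between the endpoints is δ = arccos(p₁·p₂) ≈ 2.597 rad (148.8°).
Interpolate at f = 0.53 with slerp weights a = sin((1−f)δ)/sin δ ≈ 1.812, b = sin(fδ)/sin δ ≈ 1.893.
p = a·p₁ + b·p₂ ≈ (-0.934, 0.177, 0.309); φ = arcsin(p_z) ≈ 18.02°, λ = atan2(p_y, p_x) ≈ 169.30°.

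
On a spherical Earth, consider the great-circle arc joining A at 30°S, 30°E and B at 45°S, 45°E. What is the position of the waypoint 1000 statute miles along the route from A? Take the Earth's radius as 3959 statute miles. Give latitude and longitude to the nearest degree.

≈ 42°S, 41°E

From cos δ = sin φ₁ sin φ₂ + cos φ₁ cos φ₂ cos Δλ, the central angle is δ ≈ 0.333 rad (19.1°). The total great-circle distance is δ·R ≈ 0.333 × 3959 ≈ 1318 mi, so the target fraction is f = 1000/1318 ≈ 0.758.
Interpolate at f ≈ 0.758 with slerp weights a = sin((1−f)δ)/sin δ ≈ 0.246, b = sin(fδ)/sin δ ≈ 0.764.
p = a·p₁ + b·p₂ ≈ (0.567, 0.489, -0.663); φ = arcsin(p_z) ≈ -41.56°, λ = atan2(p_y, p_x) ≈ 40.78°.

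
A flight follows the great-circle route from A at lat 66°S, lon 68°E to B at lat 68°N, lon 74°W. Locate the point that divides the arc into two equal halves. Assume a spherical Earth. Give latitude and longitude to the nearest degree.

From cos δ = sin φ₁ sin φ₂ + cos φ₁ cos φ₂ cos Δλ, the central angle is δ ≈ 2.884 rad (165.3°).
Interpolate at f = 1/2 with slerp weights a = sin((1−f)δ)/sin δ ≈ 3.898, b = sin(fδ)/sin δ ≈ 3.898.
p = a·p₁ + b·p₂ ≈ (0.996, 0.066, 0.053); φ = arcsin(p_z) ≈ 3.05°, λ = atan2(p_y, p_x) ≈ 3.81°.

≈ lat 3°N, lon 4°E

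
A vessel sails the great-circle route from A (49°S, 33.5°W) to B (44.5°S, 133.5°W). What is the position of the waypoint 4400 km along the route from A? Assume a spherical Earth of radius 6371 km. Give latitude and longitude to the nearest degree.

≈ (57°S, 101°W)

Write both endpoints as unit vectors p₁, p₂ with components (cos φ cos λ, cos φ sin λ, sin φ).
The central angle between the endpoints is δ = arccos(p₁·p₂) ≈ 1.107 rad (63.4°). The total great-circle distance is δ·R ≈ 1.107 × 6371 ≈ 7050 km, so the target fraction is f = 4400/7050 ≈ 0.624.
Interpolate at f ≈ 0.624 with slerp weights a = sin((1−f)δ)/sin δ ≈ 0.452, b = sin(fδ)/sin δ ≈ 0.712.
p = a·p₁ + b·p₂ ≈ (-0.103, -0.532, -0.840); φ = arcsin(p_z) ≈ -57.18°, λ = atan2(p_y, p_x) ≈ -100.91°.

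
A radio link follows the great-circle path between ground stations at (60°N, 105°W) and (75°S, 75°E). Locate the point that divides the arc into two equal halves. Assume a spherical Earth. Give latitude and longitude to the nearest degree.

Convert each endpoint to a unit vector on the sphere (x = cos φ cos λ, y = cos φ sin λ, z = sin φ).
The central angle between the endpoints is δ = arccos(p₁·p₂) ≈ 2.880 rad (165.0°).
Interpolate at f = 1/2 with slerp weights a = sin((1−f)δ)/sin δ ≈ 3.831, b = sin(fδ)/sin δ ≈ 3.831.
p = a·p₁ + b·p₂ ≈ (-0.239, -0.892, -0.383); φ = arcsin(p_z) ≈ -22.50°, λ = atan2(p_y, p_x) ≈ -105.00°.

≈ (22°S, 105°W)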